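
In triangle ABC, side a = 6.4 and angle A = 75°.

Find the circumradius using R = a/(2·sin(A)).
R = a/(2·sin(A)) = 6.4/(2·sin(75°))
R = 6.4/(2·0.965926) = 6.4/1.931852 = 3.313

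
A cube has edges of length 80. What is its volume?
Volume = s³
Volume = 80³
Volume = 512000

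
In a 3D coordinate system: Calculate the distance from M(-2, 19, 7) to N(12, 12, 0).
d = √[(14)² + (-7)² + (-7)²] = √294 = 17.15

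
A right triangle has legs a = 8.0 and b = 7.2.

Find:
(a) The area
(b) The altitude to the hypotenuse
(a) Area = ½ab = ½·8.0·7.2 = 28.8
(b) Hypotenuse c = √(8.0² + 7.2²) = √115.84 = 10.7629
    Area = ½·c·h_c  →  h_c = 2·Area/c = 2·28.8/10.7629 = 5.352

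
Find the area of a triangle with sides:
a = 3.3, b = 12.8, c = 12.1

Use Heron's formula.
s = (a+b+c)/2 = (3.3+12.8+12.1)/2 = 14.1
A = √(s(s-a)(s-b)(s-c)) = √(14.1·10.8·1.3·2)
A = √395.928 = 19.9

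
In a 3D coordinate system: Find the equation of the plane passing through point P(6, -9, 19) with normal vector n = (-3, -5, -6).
d = n·P = (-3)(6) + (-5)(-9) + (-6)(19) = -87
Plane: -3x - 5y - 6z = -87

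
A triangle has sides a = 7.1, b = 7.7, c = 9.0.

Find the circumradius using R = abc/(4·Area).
s = (a+b+c)/2 = 11.9
Area = √(s(s-a)(s-b)(s-c)) = √(11.9·4.8·4.2·2.9) = 26.3765
R = abc/(4·Area) = (7.1·7.7·9.0)/(4·26.3765) = 492.03/105.506 = 4.664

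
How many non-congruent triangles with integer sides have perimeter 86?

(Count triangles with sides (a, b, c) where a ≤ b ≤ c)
With a ≤ b ≤ c and a + b + c = 86, the triangle inequality a + b > c gives c < 86/2, so c ≤ 42.
Iterate a from 1 to ⌊p/3⌋ = 28; for each a, b ranges from a to ⌊(p−a)/2⌋ with c = p − a − b, keeping only c ≥ b.
Triples: (2, 42, 42), (3, 41, 42), (4, 40, 42), …
Count = 154 triangles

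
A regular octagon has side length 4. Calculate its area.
For a regular 8-gon with side length s = 4:
Apothem a = s / (2*tan(pi/8)) = 4 / (2*tan(pi/8)) ≈ 4.8284
Perimeter P = 8 * 4 = 32
Area = (1/2) * P * a = (1/2) * 32 * 4.8284 = 77.25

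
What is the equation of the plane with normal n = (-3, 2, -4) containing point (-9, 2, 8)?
d = n·P = (-3)(-9) + (2)(2) + (-4)(8) = -1
Plane: -3x + 2y - 4z = -1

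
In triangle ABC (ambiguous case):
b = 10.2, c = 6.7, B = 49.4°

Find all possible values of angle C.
sin(C)/c = sin(B)/b  →  sin(C) = c·sin(B)/b = 6.7·sin(49.4°)/10.2 = 0.498737
C₁ = arcsin(0.498737) = 29.92°,  C₂ = 180° - C₁ = 150.08°
Check C₂: A = 180° - 49.4° - 150.08° = -19.48° ≤ 0, rejected
C = 29.92° (one solution)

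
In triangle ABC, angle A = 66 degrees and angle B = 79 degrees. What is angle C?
Sum of angles in a triangle = 180 degrees
Third angle = 180 - 66 - 79
Third angle = 35 degrees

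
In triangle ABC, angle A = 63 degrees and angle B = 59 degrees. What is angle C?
Sum of angles in a triangle = 180 degrees
Third angle = 180 - 63 - 59
Third angle = 58 degrees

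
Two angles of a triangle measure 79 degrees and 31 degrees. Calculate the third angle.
Sum of angles in a triangle = 180 degrees
Third angle = 180 - 79 - 31
Third angle = 70 degrees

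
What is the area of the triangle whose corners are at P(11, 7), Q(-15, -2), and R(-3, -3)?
Using the coordinate formula: Area = (1/2)|x₁(y₂-y₃) + x₂(y₃-y₁) + x₃(y₁-y₂)|
Area = (1/2)|11((-2)-(-3)) + (-15)((-3)-7) + (-3)(7-(-2))|
Area = (1/2)|11*1 + (-15)*(-10) + (-3)*9|
Area = (1/2)|11 + 150 + (-27)|
Area = (1/2)*134 = 67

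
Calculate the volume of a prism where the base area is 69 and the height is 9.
Volume = base area * height
Volume = 69 * 9
Volume = 621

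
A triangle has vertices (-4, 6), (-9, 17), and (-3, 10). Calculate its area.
Using the coordinate formula: Area = (1/2)|x₁(y₂-y₃) + x₂(y₃-y₁) + x₃(y₁-y₂)|
Area = (1/2)|(-4)(17-10) + (-9)(10-6) + (-3)(6-17)|
Area = (1/2)|(-4)*7 + (-9)*4 + (-3)*(-11)|
Area = (1/2)|(-28) + (-36) + 33|
Area = (1/2)*31 = 15.50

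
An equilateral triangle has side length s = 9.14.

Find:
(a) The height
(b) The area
(a) Height h = s·√3/2 = 9.14·√3/2 = 7.915
(b) Area = (√3/4)·s² = (√3/4)·9.14² = (√3/4)·83.5396 = 36.17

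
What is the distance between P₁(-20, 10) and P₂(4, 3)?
Using the distance formula: d = sqrt((x₂-x₁)² + (y₂-y₁)²)
dx = 4 - (-20) = 24
dy = 3 - 10 = -7
d = sqrt(24² + (-7)²) = sqrt(576 + 49) = sqrt(625) = 25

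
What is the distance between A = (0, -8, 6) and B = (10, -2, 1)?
d = √[(10)² + (6)² + (-5)²] = √161 = 12.69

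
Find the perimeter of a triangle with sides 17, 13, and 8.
Perimeter = sum of all sides
Perimeter = 17 + 13 + 8
Perimeter = 38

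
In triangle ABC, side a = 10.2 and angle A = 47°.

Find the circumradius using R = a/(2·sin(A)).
R = a/(2·sin(A)) = 10.2/(2·sin(47°))
R = 10.2/(2·0.731354) = 10.2/1.462707 = 6.973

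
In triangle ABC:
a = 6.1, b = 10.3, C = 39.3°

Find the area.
Using A = ½ab·sin(C):
A = ½·6.1·10.3·sin(39.3°) = ½·62.83·0.633381 = 19.9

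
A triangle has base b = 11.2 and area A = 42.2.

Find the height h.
A = ½bh  →  h = 2A/b
h = 2·42.2/11.2 = 7.536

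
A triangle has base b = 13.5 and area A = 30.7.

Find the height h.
A = ½bh  →  h = 2A/b
h = 2·30.7/13.5 = 4.548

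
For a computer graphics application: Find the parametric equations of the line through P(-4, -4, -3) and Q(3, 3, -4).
Direction vector d = Q - P = (7, 7, -1)
x = -4 + 7t, y = -4 + 7t, z = -3 - t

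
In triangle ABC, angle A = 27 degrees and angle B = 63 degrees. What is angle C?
Sum of angles in a triangle = 180 degrees
Third angle = 180 - 27 - 63
Third angle = 90 degrees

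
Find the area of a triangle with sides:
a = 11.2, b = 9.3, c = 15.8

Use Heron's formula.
s = (a+b+c)/2 = (11.2+9.3+15.8)/2 = 18.15
A = √(s(s-a)(s-b)(s-c)) = √(18.15·6.95·8.85·2.35)
A = √2623.45 = 51.22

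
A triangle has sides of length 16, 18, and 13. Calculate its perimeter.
Perimeter = sum of all sides
Perimeter = 16 + 18 + 13
Perimeter = 47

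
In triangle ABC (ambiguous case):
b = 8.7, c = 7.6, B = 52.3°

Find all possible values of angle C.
sin(C)/c = sin(B)/b  →  sin(C) = c·sin(B)/b = 7.6·sin(52.3°)/8.7 = 0.691184
C₁ = arcsin(0.691184) = 43.72°,  C₂ = 180° - C₁ = 136.28°
Check C₂: A = 180° - 52.3° - 136.28° = -8.58° ≤ 0, rejected
C = 43.72° (one solution)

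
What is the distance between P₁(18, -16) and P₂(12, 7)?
Using the distance formula: d = sqrt((x₂-x₁)² + (y₂-y₁)²)
dx = 12 - 18 = -6
dy = 7 - (-16) = 23
d = sqrt((-6)² + 23²) = sqrt(36 + 529) = sqrt(565) = 23.77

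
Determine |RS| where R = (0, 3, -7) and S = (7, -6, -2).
d = √[(7)² + (-9)² + (5)²] = √155 = 12.45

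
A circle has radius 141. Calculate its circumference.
Circumference = 2 * pi * r
Circumference = 2 * pi * 141
Circumference = 885.93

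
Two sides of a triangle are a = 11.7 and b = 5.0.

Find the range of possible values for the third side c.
By the triangle inequality: |a - b| < c < a + b
|11.7 - 5.0| < c < 11.7 + 5.0
6.7 < c < 16.7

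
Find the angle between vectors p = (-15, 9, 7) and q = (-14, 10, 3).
p·q = 321, |p|² = 355, |q|² = 305
cos θ = 321/√108275 ≈ 0.9755
θ ≈ 12.7°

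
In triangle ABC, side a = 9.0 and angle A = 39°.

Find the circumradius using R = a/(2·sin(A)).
R = a/(2·sin(A)) = 9.0/(2·sin(39°))
R = 9.0/(2·0.629320) = 9.0/1.258641 = 7.151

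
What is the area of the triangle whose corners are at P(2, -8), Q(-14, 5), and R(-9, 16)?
Using the coordinate formula: Area = (1/2)|x₁(y₂-y₃) + x₂(y₃-y₁) + x₃(y₁-y₂)|
Area = (1/2)|2(5-16) + (-14)(16-(-8)) + (-9)((-8)-5)|
Area = (1/2)|2*(-11) + (-14)*24 + (-9)*(-13)|
Area = (1/2)|(-22) + (-336) + 117|
Area = (1/2)*241 = 120.50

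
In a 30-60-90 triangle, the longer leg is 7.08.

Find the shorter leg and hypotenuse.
In a 30-60-90 triangle, sides are in ratio 1 : √3 : 2.
Long leg = short leg·√3  →  short leg = 7.08/√3 = 4.088
Hypotenuse = 2·(short leg) = 2·7.08/√3 = 8.175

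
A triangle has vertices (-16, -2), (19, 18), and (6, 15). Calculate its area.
Using the coordinate formula: Area = (1/2)|x₁(y₂-y₃) + x₂(y₃-y₁) + x₃(y₁-y₂)|
Area = (1/2)|(-16)(18-15) + 19(15-(-2)) + 6((-2)-18)|
Area = (1/2)|(-16)*3 + 19*17 + 6*(-20)|
Area = (1/2)|(-48) + 323 + (-120)|
Area = (1/2)*155 = 77.50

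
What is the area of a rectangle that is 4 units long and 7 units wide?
Area = length * width
Area = 4 * 7
Area = 28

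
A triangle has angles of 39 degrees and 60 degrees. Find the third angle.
Sum of angles in a triangle = 180 degrees
Third angle = 180 - 39 - 60
Third angle = 81 degrees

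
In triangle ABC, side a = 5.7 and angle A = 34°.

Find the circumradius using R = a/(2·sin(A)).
R = a/(2·sin(A)) = 5.7/(2·sin(34°))
R = 5.7/(2·0.559193) = 5.7/1.118386 = 5.097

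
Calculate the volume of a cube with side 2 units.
Volume = s³
Volume = 2³
Volume = 8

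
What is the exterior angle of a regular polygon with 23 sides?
Exterior angle of a regular n-gon = 360/n
Exterior angle = 360/23
Exterior angle = 15.65 degrees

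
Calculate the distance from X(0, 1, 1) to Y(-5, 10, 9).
d = √[(-5)² + (9)² + (8)²] = √170 = 13.04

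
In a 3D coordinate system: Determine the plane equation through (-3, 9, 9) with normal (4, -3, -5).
d = n·P = (4)(-3) + (-3)(9) + (-5)(9) = -84
Plane: 4x - 3y - 5z = -84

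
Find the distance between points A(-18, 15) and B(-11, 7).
Using the distance formula: d = sqrt((x₂-x₁)² + (y₂-y₁)²)
dx = (-11) - (-18) = 7
dy = 7 - 15 = -8
d = sqrt(7² + (-8)²) = sqrt(49 + 64) = sqrt(113) = 10.63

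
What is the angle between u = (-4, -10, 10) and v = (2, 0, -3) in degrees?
u·v = -38, |u|² = 216, |v|² = 13
cos θ = -38/√2808 ≈ -0.7171
θ ≈ 135.8°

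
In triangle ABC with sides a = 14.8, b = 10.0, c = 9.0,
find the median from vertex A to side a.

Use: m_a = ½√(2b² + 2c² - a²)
m_a = ½√(2·10.0² + 2·9.0² - 14.8²)
m_a = ½√(200 + 162 - 219.04) = ½√142.96 = 5.978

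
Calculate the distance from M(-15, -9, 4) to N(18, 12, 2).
d = √[(33)² + (21)² + (-2)²] = √1534 = 39.17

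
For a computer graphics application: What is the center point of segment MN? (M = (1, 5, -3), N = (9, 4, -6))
Midpoint = ((1+9)/2, (5+4)/2, (-3-6)/2) = (5, 4.5, -4.5)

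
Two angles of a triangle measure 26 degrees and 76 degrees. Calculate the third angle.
Sum of angles in a triangle = 180 degrees
Third angle = 180 - 26 - 76
Third angle = 78 degrees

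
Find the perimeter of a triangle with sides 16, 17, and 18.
Perimeter = sum of all sides
Perimeter = 16 + 17 + 18
Perimeter = 51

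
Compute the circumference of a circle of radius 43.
Circumference = 2 * pi * r
Circumference = 2 * pi * 43
Circumference = 270.18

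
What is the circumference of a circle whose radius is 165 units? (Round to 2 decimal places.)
Circumference = 2 * pi * r
Circumference = 2 * pi * 165
Circumference = 1036.73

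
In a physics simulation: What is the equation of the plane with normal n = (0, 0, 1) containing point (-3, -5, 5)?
d = n·P = (0)(-3) + (0)(-5) + (1)(5) = 5
Plane: z = 5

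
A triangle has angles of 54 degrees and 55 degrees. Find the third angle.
Sum of angles in a triangle = 180 degrees
Third angle = 180 - 54 - 55
Third angle = 71 degrees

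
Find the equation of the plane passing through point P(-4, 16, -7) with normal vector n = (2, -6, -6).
d = n·P = (2)(-4) + (-6)(16) + (-6)(-7) = -62
Plane: 2x - 6y - 6z = -62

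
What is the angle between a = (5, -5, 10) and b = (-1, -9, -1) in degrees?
a·b = 30, |a|² = 150, |b|² = 83
cos θ = 30/√12450 ≈ 0.2689
θ ≈ 74.4°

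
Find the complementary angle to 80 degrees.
Complementary angles sum to 90 degrees.
Other angle = 90 - 80
Other angle = 10 degrees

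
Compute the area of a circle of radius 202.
Area = pi * r²
Area = pi * 202²
Area = pi * 40804
Area = 128189.55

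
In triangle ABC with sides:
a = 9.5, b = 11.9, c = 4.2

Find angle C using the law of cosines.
cos(C) = (a² + b² - c²)/(2ab)
cos(C) = (9.5² + 11.9² - 4.2²)/(2·9.5·11.9) = 214.22/226.1 = 0.947457
C = arccos(0.947457) = 18.66°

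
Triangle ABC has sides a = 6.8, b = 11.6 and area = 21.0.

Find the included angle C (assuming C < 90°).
Area = ½ab·sin(C)  →  sin(C) = 2·Area/(ab)
sin(C) = 2·21.0/(6.8·11.6) = 0.532454
C = arcsin(0.532454) = 32.17°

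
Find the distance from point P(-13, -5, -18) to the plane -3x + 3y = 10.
d = |(-3)(-13) + 3(-5) + 0(-18) - (10)| / √((-3)² + 3² + 0²) = 14/√18 = 3.3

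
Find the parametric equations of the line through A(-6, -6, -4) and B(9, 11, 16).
Direction vector d = B - A = (15, 17, 20)
x = -6 + 15t, y = -6 + 17t, z = -4 + 20t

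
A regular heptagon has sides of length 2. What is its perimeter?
Perimeter = number of sides * side length
Perimeter = 7 * 2
Perimeter = 14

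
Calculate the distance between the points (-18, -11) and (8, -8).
Using the distance formula: d = sqrt((x₂-x₁)² + (y₂-y₁)²)
dx = 8 - (-18) = 26
dy = (-8) - (-11) = 3
d = sqrt(26² + 3²) = sqrt(676 + 9) = sqrt(685) = 26.17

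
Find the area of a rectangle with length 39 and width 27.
Area = length * width
Area = 39 * 27
Area = 1053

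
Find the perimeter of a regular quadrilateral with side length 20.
Perimeter = number of sides * side length
Perimeter = 4 * 20
Perimeter = 80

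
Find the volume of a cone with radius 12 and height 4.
Volume = (1/3) * pi * r² * h
Volume = (1/3) * pi * 12² * 4
Volume = (1/3) * pi * 144 * 4
Volume = (1/3) * pi * 576
Volume = 603.19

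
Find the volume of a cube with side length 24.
Volume = s³
Volume = 24³
Volume = 13824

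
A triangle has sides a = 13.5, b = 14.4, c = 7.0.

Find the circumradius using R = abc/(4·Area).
s = (a+b+c)/2 = 17.45
Area = √(s(s-a)(s-b)(s-c)) = √(17.45·3.95·3.05·10.45) = 46.871
R = abc/(4·Area) = (13.5·14.4·7.0)/(4·46.871) = 1360.8/187.484 = 7.258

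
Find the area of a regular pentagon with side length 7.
For a regular 5-gon with side length s = 7:
Apothem a = s / (2*tan(pi/5)) = 7 / (2*tan(pi/5)) ≈ 4.8173
Perimeter P = 5 * 7 = 35
Area = (1/2) * P * a = (1/2) * 35 * 4.8173 = 84.30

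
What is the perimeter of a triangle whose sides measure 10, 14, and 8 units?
Perimeter = sum of all sides
Perimeter = 10 + 14 + 8
Perimeter = 32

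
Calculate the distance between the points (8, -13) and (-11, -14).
Using the distance formula: d = sqrt((x₂-x₁)² + (y₂-y₁)²)
dx = (-11) - 8 = -19
dy = (-14) - (-13) = -1
d = sqrt((-19)² + (-1)²) = sqrt(361 + 1) = sqrt(362) = 19.03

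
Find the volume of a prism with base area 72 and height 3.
Volume = base area * height
Volume = 72 * 3
Volume = 216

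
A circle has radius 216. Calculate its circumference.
Circumference = 2 * pi * r
Circumference = 2 * pi * 216
Circumference = 1357.17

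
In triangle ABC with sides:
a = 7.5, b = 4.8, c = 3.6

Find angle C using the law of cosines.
cos(C) = (a² + b² - c²)/(2ab)
cos(C) = (7.5² + 4.8² - 3.6²)/(2·7.5·4.8) = 66.33/72 = 0.921250
C = arccos(0.921250) = 22.89°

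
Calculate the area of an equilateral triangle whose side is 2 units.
Area = (sqrt(3)/4) * s²
Area = (sqrt(3)/4) * 2²
Area = (sqrt(3)/4) * 4
Area = 1.73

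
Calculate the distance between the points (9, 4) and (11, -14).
Using the distance formula: d = sqrt((x₂-x₁)² + (y₂-y₁)²)
dx = 11 - 9 = 2
dy = (-14) - 4 = -18
d = sqrt(2² + (-18)²) = sqrt(4 + 324) = sqrt(328) = 18.11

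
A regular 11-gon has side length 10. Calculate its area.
For a regular 11-gon with side length s = 10:
Apothem a = s / (2*tan(pi/11)) = 10 / (2*tan(pi/11)) ≈ 17.0284
Perimeter P = 11 * 10 = 110
Area = (1/2) * P * a = (1/2) * 110 * 17.0284 = 936.56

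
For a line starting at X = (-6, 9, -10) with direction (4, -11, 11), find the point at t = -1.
P(-1) = (-6 + 4(-1), 9 + (-11)(-1), -10 + 11(-1)) = (-10, 20, -21)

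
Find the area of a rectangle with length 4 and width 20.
Area = length * width
Area = 4 * 20
Area = 80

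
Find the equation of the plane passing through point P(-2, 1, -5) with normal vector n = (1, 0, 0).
d = n·P = (1)(-2) + (0)(1) + (0)(-5) = -2
Plane: x = -2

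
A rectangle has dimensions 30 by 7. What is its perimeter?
Perimeter = 2 * (length + width)
Perimeter = 2 * (30 + 7)
Perimeter = 2 * 37
Perimeter = 74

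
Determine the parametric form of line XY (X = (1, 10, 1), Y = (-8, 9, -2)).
Direction vector d = Y - X = (-9, -1, -3)
x = 1 - 9t, y = 10 - t, z = 1 - 3t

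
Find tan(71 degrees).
tan(71 degrees) = 2.9042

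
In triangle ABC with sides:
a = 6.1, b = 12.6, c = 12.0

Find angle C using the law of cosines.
cos(C) = (a² + b² - c²)/(2ab)
cos(C) = (6.1² + 12.6² - 12.0²)/(2·6.1·12.6) = 51.97/153.72 = 0.338082
C = arccos(0.338082) = 70.24°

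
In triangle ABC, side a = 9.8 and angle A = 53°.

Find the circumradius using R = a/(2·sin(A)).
R = a/(2·sin(A)) = 9.8/(2·sin(53°))
R = 9.8/(2·0.798636) = 9.8/1.597271 = 6.135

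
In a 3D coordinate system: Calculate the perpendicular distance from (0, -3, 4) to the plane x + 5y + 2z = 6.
d = |1(0) + 5(-3) + 2(4) - (6)| / √(1² + 5² + 2²) = 13/√30 = 2.373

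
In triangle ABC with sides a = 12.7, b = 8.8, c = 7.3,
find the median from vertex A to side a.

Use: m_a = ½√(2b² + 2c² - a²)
m_a = ½√(2·8.8² + 2·7.3² - 12.7²)
m_a = ½√(154.88 + 106.58 - 161.29) = ½√100.17 = 5.004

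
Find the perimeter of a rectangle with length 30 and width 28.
Perimeter = 2 * (length + width)
Perimeter = 2 * (30 + 28)
Perimeter = 2 * 58
Perimeter = 116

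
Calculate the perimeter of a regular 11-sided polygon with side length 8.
Perimeter = number of sides * side length
Perimeter = 11 * 8
Perimeter = 88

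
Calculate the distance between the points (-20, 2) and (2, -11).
Using the distance formula: d = sqrt((x₂-x₁)² + (y₂-y₁)²)
dx = 2 - (-20) = 22
dy = (-11) - 2 = -13
d = sqrt(22² + (-13)²) = sqrt(484 + 169) = sqrt(653) = 25.55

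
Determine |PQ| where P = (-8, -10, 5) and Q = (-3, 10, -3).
d = √[(5)² + (20)² + (-8)²] = √489 = 22.11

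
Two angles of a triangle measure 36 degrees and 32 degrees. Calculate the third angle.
Sum of angles in a triangle = 180 degrees
Third angle = 180 - 36 - 32
Third angle = 112 degrees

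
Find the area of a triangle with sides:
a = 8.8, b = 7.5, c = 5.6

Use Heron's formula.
s = (a+b+c)/2 = (8.8+7.5+5.6)/2 = 10.95
A = √(s(s-a)(s-b)(s-c)) = √(10.95·2.15·3.45·5.35)
A = √434.536 = 20.85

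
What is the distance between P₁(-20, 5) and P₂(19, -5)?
Using the distance formula: d = sqrt((x₂-x₁)² + (y₂-y₁)²)
dx = 19 - (-20) = 39
dy = (-5) - 5 = -10
d = sqrt(39² + (-10)²) = sqrt(1521 + 100) = sqrt(1621) = 40.26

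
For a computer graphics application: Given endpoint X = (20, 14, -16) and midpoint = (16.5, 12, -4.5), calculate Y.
Y = (2×16.5 - 20, 2×12 - 14, 2×(-4.5) - (-16)) = (13, 10, 7)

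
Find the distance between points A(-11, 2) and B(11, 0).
Using the distance formula: d = sqrt((x₂-x₁)² + (y₂-y₁)²)
dx = 11 - (-11) = 22
dy = 0 - 2 = -2
d = sqrt(22² + (-2)²) = sqrt(484 + 4) = sqrt(488) = 22.09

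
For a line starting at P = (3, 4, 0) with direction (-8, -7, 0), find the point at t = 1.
P(1) = (3 + (-8)(1), 4 + (-7)(1), 0 + 0(1)) = (-5, -3, 0)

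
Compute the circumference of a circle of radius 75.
Circumference = 2 * pi * r
Circumference = 2 * pi * 75
Circumference = 471.24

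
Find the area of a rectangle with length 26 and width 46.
Area = length * width
Area = 26 * 46
Area = 1196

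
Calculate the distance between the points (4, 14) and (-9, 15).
Using the distance formula: d = sqrt((x₂-x₁)² + (y₂-y₁)²)
dx = (-9) - 4 = -13
dy = 15 - 14 = 1
d = sqrt((-13)² + 1²) = sqrt(169 + 1) = sqrt(170) = 13.04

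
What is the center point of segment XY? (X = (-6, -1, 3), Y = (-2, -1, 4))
Midpoint = ((-6-2)/2, (-1-1)/2, (3+4)/2) = (-4, -1, 3.5)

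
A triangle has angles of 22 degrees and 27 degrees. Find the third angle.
Sum of angles in a triangle = 180 degrees
Third angle = 180 - 22 - 27
Third angle = 131 degrees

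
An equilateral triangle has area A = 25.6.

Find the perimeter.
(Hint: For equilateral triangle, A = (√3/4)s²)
A = (√3/4)s²  →  s² = 4A/√3 = 4·25.6/√3 = 59.1207
s = 7.689
Perimeter = 3s = 23.07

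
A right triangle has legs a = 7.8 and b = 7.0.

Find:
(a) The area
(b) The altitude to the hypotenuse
(a) Area = ½ab = ½·7.8·7.0 = 27.3
(b) Hypotenuse c = √(7.8² + 7.0²) = √109.84 = 10.4805
    Area = ½·c·h_c  →  h_c = 2·Area/c = 2·27.3/10.4805 = 5.21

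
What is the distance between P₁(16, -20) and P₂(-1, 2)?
Using the distance formula: d = sqrt((x₂-x₁)² + (y₂-y₁)²)
dx = (-1) - 16 = -17
dy = 2 - (-20) = 22
d = sqrt((-17)² + 22²) = sqrt(289 + 484) = sqrt(773) = 27.80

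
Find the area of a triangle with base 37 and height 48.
Area = (1/2) * base * height
Area = (1/2) * 37 * 48
Area = 888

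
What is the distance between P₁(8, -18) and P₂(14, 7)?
Using the distance formula: d = sqrt((x₂-x₁)² + (y₂-y₁)²)
dx = 14 - 8 = 6
dy = 7 - (-18) = 25
d = sqrt(6² + 25²) = sqrt(36 + 625) = sqrt(661) = 25.71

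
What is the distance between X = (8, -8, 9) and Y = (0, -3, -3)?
d = √[(-8)² + (5)² + (-12)²] = √233 = 15.26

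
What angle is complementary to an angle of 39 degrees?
Complementary angles sum to 90 degrees.
Other angle = 90 - 39
Other angle = 51 degrees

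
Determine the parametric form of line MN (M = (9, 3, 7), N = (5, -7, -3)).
Direction vector d = N - M = (-4, -10, -10)
x = 9 - 4t, y = 3 - 10t, z = 7 - 10t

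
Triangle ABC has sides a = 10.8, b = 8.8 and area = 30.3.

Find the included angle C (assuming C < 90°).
Area = ½ab·sin(C)  →  sin(C) = 2·Area/(ab)
sin(C) = 2·30.3/(10.8·8.8) = 0.637626
C = arcsin(0.637626) = 39.62°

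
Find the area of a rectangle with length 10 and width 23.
Area = length * width
Area = 10 * 23
Area = 230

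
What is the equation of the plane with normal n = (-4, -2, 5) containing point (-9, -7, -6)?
d = n·P = (-4)(-9) + (-2)(-7) + (5)(-6) = 20
Plane: -4x - 2y + 5z = 20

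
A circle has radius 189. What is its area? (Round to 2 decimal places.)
Area = pi * r²
Area = pi * 189²
Area = pi * 35721
Area = 112220.83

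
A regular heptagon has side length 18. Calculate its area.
For a regular 7-gon with side length s = 18:
Apothem a = s / (2*tan(pi/7)) = 18 / (2*tan(pi/7)) ≈ 18.6887
Perimeter P = 7 * 18 = 126
Area = (1/2) * P * a = (1/2) * 126 * 18.6887 = 1177.39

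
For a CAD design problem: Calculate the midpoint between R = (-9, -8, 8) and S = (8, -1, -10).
Midpoint = ((-9+8)/2, (-8-1)/2, (8-10)/2) = (-0.5, -4.5, -1)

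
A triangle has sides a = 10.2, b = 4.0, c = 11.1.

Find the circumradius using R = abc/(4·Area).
s = (a+b+c)/2 = 12.65
Area = √(s(s-a)(s-b)(s-c)) = √(12.65·2.45·8.65·1.55) = 20.3846
R = abc/(4·Area) = (10.2·4.0·11.1)/(4·20.3846) = 452.88/81.5384 = 5.554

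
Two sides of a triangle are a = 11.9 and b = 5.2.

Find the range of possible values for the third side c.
By the triangle inequality: |a - b| < c < a + b
|11.9 - 5.2| < c < 11.9 + 5.2
6.7 < c < 17.1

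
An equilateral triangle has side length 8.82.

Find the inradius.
For an equilateral triangle, r = s/(2√3) where s is the side.
r = 8.82/(2√3) = 8.82/3.464102 = 2.546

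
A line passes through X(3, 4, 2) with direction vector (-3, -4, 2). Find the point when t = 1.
P(1) = (3 + (-3)(1), 4 + (-4)(1), 2 + 2(1)) = (0, 0, 4)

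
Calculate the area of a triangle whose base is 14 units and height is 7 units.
Area = (1/2) * base * height
Area = (1/2) * 14 * 7
Area = 49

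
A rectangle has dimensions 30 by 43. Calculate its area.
Area = length * width
Area = 30 * 43
Area = 1290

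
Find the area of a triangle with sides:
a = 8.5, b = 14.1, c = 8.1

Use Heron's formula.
s = (a+b+c)/2 = (8.5+14.1+8.1)/2 = 15.35
A = √(s(s-a)(s-b)(s-c)) = √(15.35·6.85·1.25·7.25)
A = √952.899 = 30.87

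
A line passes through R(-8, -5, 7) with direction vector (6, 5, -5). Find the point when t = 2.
P(2) = (-8 + 6(2), -5 + 5(2), 7 + (-5)(2)) = (4, 5, -3)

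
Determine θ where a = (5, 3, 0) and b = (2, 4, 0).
a·b = 22, |a|² = 34, |b|² = 20
cos θ = 22/√680 ≈ 0.8437
θ ≈ 32.47°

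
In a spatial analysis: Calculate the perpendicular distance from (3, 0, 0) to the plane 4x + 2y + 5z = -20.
d = |4(3) + 2(0) + 5(0) - (-20)| / √(4² + 2² + 5²) = 32/√45 = 4.77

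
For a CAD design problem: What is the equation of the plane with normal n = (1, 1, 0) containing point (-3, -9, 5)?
d = n·P = (1)(-3) + (1)(-9) + (0)(5) = -12
Plane: x + y = -12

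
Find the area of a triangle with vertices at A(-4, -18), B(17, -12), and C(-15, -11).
Using the coordinate formula: Area = (1/2)|x₁(y₂-y₃) + x₂(y₃-y₁) + x₃(y₁-y₂)|
Area = (1/2)|(-4)((-12)-(-11)) + 17((-11)-(-18)) + (-15)((-18)-(-12))|
Area = (1/2)|(-4)*(-1) + 17*7 + (-15)*(-6)|
Area = (1/2)|4 + 119 + 90|
Area = (1/2)*213 = 106.50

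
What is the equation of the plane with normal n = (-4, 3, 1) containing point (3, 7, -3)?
d = n·P = (-4)(3) + (3)(7) + (1)(-3) = 6
Plane: -4x + 3y + z = 6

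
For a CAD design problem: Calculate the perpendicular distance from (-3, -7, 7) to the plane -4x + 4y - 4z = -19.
d = |(-4)(-3) + 4(-7) + (-4)(7) - (-19)| / √((-4)² + 4² + (-4)²) = 25/√48 = 3.608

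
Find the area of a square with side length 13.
Area = s²
Area = 13²
Area = 169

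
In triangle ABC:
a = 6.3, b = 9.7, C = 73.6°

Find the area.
Using A = ½ab·sin(C):
A = ½·6.3·9.7·sin(73.6°) = ½·61.11·0.959314 = 29.31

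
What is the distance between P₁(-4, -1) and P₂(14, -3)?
Using the distance formula: d = sqrt((x₂-x₁)² + (y₂-y₁)²)
dx = 14 - (-4) = 18
dy = (-3) - (-1) = -2
d = sqrt(18² + (-2)²) = sqrt(324 + 4) = sqrt(328) = 18.11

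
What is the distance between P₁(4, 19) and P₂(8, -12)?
Using the distance formula: d = sqrt((x₂-x₁)² + (y₂-y₁)²)
dx = 8 - 4 = 4
dy = (-12) - 19 = -31
d = sqrt(4² + (-31)²) = sqrt(16 + 961) = sqrt(977) = 31.26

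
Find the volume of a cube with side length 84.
Volume = s³
Volume = 84³
Volume = 592704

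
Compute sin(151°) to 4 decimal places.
sin(151 degrees) = 0.4848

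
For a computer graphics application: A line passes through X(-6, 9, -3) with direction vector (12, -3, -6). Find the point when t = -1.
P(-1) = (-6 + 12(-1), 9 + (-3)(-1), -3 + (-6)(-1)) = (-18, 12, 3)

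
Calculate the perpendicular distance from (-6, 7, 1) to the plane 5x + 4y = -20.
d = |5(-6) + 4(7) + 0(1) - (-20)| / √(5² + 4² + 0²) = 18/√41 = 2.811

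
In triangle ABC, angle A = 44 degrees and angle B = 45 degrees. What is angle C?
Sum of angles in a triangle = 180 degrees
Third angle = 180 - 44 - 45
Third angle = 91 degrees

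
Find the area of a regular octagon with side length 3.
For a regular 8-gon with side length s = 3:
Apothem a = s / (2*tan(pi/8)) = 3 / (2*tan(pi/8)) ≈ 3.6213
Perimeter P = 8 * 3 = 24
Area = (1/2) * P * a = (1/2) * 24 * 3.6213 = 43.46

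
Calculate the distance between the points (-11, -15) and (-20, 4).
Using the distance formula: d = sqrt((x₂-x₁)² + (y₂-y₁)²)
dx = (-20) - (-11) = -9
dy = 4 - (-15) = 19
d = sqrt((-9)² + 19²) = sqrt(81 + 361) = sqrt(442) = 21.02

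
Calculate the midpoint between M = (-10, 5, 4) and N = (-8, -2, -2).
Midpoint = ((-10-8)/2, (5-2)/2, (4-2)/2) = (-9, 1.5, 1)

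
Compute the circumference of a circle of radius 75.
Circumference = 2 * pi * r
Circumference = 2 * pi * 75
Circumference = 471.24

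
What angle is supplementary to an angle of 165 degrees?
Supplementary angles sum to 180 degrees.
Other angle = 180 - 165
Other angle = 15 degrees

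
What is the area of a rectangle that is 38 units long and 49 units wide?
Area = length * width
Area = 38 * 49
Area = 1862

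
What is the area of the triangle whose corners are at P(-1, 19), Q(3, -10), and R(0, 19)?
Using the coordinate formula: Area = (1/2)|x₁(y₂-y₃) + x₂(y₃-y₁) + x₃(y₁-y₂)|
Area = (1/2)|(-1)((-10)-19) + 3(19-19) + 0(19-(-10))|
Area = (1/2)|(-1)*(-29) + 3*0 + 0*29|
Area = (1/2)|29 + 0 + 0|
Area = (1/2)*29 = 14.50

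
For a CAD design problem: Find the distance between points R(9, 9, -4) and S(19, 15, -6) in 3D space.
d = √[(10)² + (6)² + (-2)²] = √140 = 11.83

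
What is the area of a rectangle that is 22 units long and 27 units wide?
Area = length * width
Area = 22 * 27
Area = 594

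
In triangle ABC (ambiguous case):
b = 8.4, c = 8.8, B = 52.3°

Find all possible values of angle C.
sin(C)/c = sin(B)/b  →  sin(C) = c·sin(B)/b = 8.8·sin(52.3°)/8.4 = 0.828901
C₁ = arcsin(0.828901) = 55.99°,  C₂ = 180° - C₁ = 124.01°
Check C₂: A = 180° - 52.3° - 124.01° = 3.69° > 0 ✓
C = 55.99° or C = 124.01° (two solutions)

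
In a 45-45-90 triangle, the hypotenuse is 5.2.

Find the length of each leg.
In a 45-45-90 triangle, hypotenuse = leg·√2  →  leg = hypotenuse/√2
leg = 5.2/√2 = 3.677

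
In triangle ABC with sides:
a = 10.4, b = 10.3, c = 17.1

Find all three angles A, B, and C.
By the law of cosines:
cos(A) = (b² + c² - a²)/(2bc) = 0.824221  →  A = 34.49°
cos(B) = (a² + c² - b²)/(2ac) = 0.827935  →  B = 34.11°
cos(C) = (a² + b² - c²)/(2ab) = -0.364824  →  C = 111.4°
Check: A + B + C = 180.0° ✓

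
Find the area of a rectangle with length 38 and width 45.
Area = length * width
Area = 38 * 45
Area = 1710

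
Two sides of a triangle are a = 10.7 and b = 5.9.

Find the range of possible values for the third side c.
By the triangle inequality: |a - b| < c < a + b
|10.7 - 5.9| < c < 10.7 + 5.9
4.8 < c < 16.6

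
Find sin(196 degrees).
sin(196 degrees) = -0.2756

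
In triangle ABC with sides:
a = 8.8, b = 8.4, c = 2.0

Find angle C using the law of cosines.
cos(C) = (a² + b² - c²)/(2ab)
cos(C) = (8.8² + 8.4² - 2.0²)/(2·8.8·8.4) = 144/147.84 = 0.974026
C = arccos(0.974026) = 13.09°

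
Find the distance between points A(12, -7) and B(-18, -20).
Using the distance formula: d = sqrt((x₂-x₁)² + (y₂-y₁)²)
dx = (-18) - 12 = -30
dy = (-20) - (-7) = -13
d = sqrt((-30)² + (-13)²) = sqrt(900 + 169) = sqrt(1069) = 32.70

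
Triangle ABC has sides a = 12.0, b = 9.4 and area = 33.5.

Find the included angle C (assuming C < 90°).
Area = ½ab·sin(C)  →  sin(C) = 2·Area/(ab)
sin(C) = 2·33.5/(12.0·9.4) = 0.593972
C = arcsin(0.593972) = 36.44°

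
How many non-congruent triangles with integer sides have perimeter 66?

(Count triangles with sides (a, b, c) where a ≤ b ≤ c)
With a ≤ b ≤ c and a + b + c = 66, the triangle inequality a + b > c gives c < 66/2, so c ≤ 32.
Iterate a from 1 to ⌊p/3⌋ = 22; for each a, b ranges from a to ⌊(p−a)/2⌋ with c = p − a − b, keeping only c ≥ b.
Triples: (2, 32, 32), (3, 31, 32), (4, 30, 32), …
Count = 91 triangles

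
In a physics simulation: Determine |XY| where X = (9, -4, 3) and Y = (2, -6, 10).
d = √[(-7)² + (-2)² + (7)²] = √102 = 10.1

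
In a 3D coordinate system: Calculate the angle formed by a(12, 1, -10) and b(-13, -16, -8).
a·b = -92, |a|² = 245, |b|² = 489
cos θ = -92/√119805 ≈ -0.2658
θ ≈ 105.4°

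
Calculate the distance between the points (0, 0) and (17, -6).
Using the distance formula: d = sqrt((x₂-x₁)² + (y₂-y₁)²)
dx = 17 - 0 = 17
dy = (-6) - 0 = -6
d = sqrt(17² + (-6)²) = sqrt(289 + 36) = sqrt(325) = 18.03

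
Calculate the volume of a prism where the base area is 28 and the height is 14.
Volume = base area * height
Volume = 28 * 14
Volume = 392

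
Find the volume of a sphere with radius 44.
Volume = (4/3) * pi * r³
Volume = (4/3) * pi * 44³
Volume = (4/3) * pi * 85184
Volume = 356817.90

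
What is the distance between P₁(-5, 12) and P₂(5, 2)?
Using the distance formula: d = sqrt((x₂-x₁)² + (y₂-y₁)²)
dx = 5 - (-5) = 10
dy = 2 - 12 = -10
d = sqrt(10² + (-10)²) = sqrt(100 + 100) = sqrt(200) = 14.14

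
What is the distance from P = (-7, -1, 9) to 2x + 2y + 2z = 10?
d = |2(-7) + 2(-1) + 2(9) - (10)| / √(2² + 2² + 2²) = 8/√12 = 2.309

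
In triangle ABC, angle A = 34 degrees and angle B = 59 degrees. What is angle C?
Sum of angles in a triangle = 180 degrees
Third angle = 180 - 34 - 59
Third angle = 87 degrees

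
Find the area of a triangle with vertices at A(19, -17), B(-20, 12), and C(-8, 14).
Using the coordinate formula: Area = (1/2)|x₁(y₂-y₃) + x₂(y₃-y₁) + x₃(y₁-y₂)|
Area = (1/2)|19(12-14) + (-20)(14-(-17)) + (-8)((-17)-12)|
Area = (1/2)|19*(-2) + (-20)*31 + (-8)*(-29)|
Area = (1/2)|(-38) + (-620) + 232|
Area = (1/2)*426 = 213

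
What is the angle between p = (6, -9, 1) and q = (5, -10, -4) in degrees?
p·q = 116, |p|² = 118, |q|² = 141
cos θ = 116/√16638 ≈ 0.8993
θ ≈ 25.93°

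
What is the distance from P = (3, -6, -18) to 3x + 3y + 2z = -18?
d = |3(3) + 3(-6) + 2(-18) - (-18)| / √(3² + 3² + 2²) = 27/√22 = 5.756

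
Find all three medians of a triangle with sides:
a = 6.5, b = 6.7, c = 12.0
Using m_x = ½√(2y² + 2z² - x²):
m_a = ½√(2·6.7² + 2·12.0² - 6.5²) = ½√335.53 = 9.159
m_b = ½√(2·6.5² + 2·12.0² - 6.7²) = ½√327.61 = 9.05
m_c = ½√(2·6.5² + 2·6.7² - 12.0²) = ½√30.28 = 2.751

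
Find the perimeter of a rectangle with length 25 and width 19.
Perimeter = 2 * (length + width)
Perimeter = 2 * (25 + 19)
Perimeter = 2 * 44
Perimeter = 88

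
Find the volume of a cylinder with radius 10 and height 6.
Volume = pi * r² * h
Volume = pi * 10² * 6
Volume = pi * 100 * 6
Volume = pi * 600
Volume = 1884.96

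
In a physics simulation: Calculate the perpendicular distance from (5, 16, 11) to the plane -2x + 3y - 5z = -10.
d = |(-2)(5) + 3(16) + (-5)(11) - (-10)| / √((-2)² + 3² + (-5)²) = 7/√38 = 1.136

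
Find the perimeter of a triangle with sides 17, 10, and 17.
Perimeter = sum of all sides
Perimeter = 17 + 10 + 17
Perimeter = 44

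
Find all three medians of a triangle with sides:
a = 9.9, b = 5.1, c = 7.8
Using m_x = ½√(2y² + 2z² - x²):
m_a = ½√(2·5.1² + 2·7.8² - 9.9²) = ½√75.69 = 4.35
m_b = ½√(2·9.9² + 2·7.8² - 5.1²) = ½√291.69 = 8.539
m_c = ½√(2·9.9² + 2·5.1² - 7.8²) = ½√187.2 = 6.841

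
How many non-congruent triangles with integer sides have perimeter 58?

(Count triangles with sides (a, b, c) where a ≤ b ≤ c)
With a ≤ b ≤ c and a + b + c = 58, the triangle inequality a + b > c gives c < 58/2, so c ≤ 28.
Iterate a from 1 to ⌊p/3⌋ = 19; for each a, b ranges from a to ⌊(p−a)/2⌋ with c = p − a − b, keeping only c ≥ b.
Triples: (2, 28, 28), (3, 27, 28), (4, 26, 28), …
Count = 70 triangles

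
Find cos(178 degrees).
cos(178 degrees) = -0.9994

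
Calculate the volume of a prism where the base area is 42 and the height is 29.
Volume = base area * height
Volume = 42 * 29
Volume = 1218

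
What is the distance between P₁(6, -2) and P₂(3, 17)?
Using the distance formula: d = sqrt((x₂-x₁)² + (y₂-y₁)²)
dx = 3 - 6 = -3
dy = 17 - (-2) = 19
d = sqrt((-3)² + 19²) = sqrt(9 + 361) = sqrt(370) = 19.24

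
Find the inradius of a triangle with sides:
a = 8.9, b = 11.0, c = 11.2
s = (a+b+c)/2 = (8.9+11.0+11.2)/2 = 15.55
Area = √(s(s-a)(s-b)(s-c)) = √(15.55·6.65·4.55·4.35) = 45.2404
r = Area/s = 45.2404/15.55 = 2.909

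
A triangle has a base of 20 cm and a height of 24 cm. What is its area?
Area = (1/2) * base * height
Area = (1/2) * 20 * 24
Area = 240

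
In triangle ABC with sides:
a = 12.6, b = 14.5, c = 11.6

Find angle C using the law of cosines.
cos(C) = (a² + b² - c²)/(2ab)
cos(C) = (12.6² + 14.5² - 11.6²)/(2·12.6·14.5) = 234.45/365.4 = 0.641626
C = arccos(0.641626) = 50.09°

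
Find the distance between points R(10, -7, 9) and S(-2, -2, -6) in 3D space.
d = √[(-12)² + (5)² + (-15)²] = √394 = 19.85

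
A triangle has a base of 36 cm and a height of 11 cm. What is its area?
Area = (1/2) * base * height
Area = (1/2) * 36 * 11
Area = 198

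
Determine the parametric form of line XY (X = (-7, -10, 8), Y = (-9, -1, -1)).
Direction vector d = Y - X = (-2, 9, -9)
x = -7 - 2t, y = -10 + 9t, z = 8 - 9t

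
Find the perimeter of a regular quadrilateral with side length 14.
Perimeter = number of sides * side length
Perimeter = 4 * 14
Perimeter = 56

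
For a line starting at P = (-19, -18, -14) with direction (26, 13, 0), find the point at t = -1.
P(-1) = (-19 + 26(-1), -18 + 13(-1), -14 + 0(-1)) = (-45, -31, -14)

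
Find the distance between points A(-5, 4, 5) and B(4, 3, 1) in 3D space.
d = √[(9)² + (-1)² + (-4)²] = √98 = 9.899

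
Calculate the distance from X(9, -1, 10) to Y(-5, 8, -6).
d = √[(-14)² + (9)² + (-16)²] = √533 = 23.09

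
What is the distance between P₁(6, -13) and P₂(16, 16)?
Using the distance formula: d = sqrt((x₂-x₁)² + (y₂-y₁)²)
dx = 16 - 6 = 10
dy = 16 - (-13) = 29
d = sqrt(10² + 29²) = sqrt(100 + 841) = sqrt(941) = 30.68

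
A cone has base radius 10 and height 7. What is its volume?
Volume = (1/3) * pi * r² * h
Volume = (1/3) * pi * 10² * 7
Volume = (1/3) * pi * 100 * 7
Volume = (1/3) * pi * 700
Volume = 733.04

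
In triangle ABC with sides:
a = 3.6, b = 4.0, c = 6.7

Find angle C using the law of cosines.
cos(C) = (a² + b² - c²)/(2ab)
cos(C) = (3.6² + 4.0² - 6.7²)/(2·3.6·4.0) = -15.93/28.8 = -0.553125
C = arccos(-0.553125) = 123.6°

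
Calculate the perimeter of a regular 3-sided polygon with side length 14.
Perimeter = number of sides * side length
Perimeter = 3 * 14
Perimeter = 42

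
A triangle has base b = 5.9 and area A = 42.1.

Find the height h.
A = ½bh  →  h = 2A/b
h = 2·42.1/5.9 = 14.27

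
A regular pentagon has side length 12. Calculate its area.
For a regular 5-gon with side length s = 12:
Apothem a = s / (2*tan(pi/5)) = 12 / (2*tan(pi/5)) ≈ 8.2583
Perimeter P = 5 * 12 = 60
Area = (1/2) * P * a = (1/2) * 60 * 8.2583 = 247.75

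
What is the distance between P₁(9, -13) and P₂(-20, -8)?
Using the distance formula: d = sqrt((x₂-x₁)² + (y₂-y₁)²)
dx = (-20) - 9 = -29
dy = (-8) - (-13) = 5
d = sqrt((-29)² + 5²) = sqrt(841 + 25) = sqrt(866) = 29.43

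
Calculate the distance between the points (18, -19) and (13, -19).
Using the distance formula: d = sqrt((x₂-x₁)² + (y₂-y₁)²)
dx = 13 - 18 = -5
dy = (-19) - (-19) = 0
d = sqrt((-5)² + 0²) = sqrt(25 + 0) = sqrt(25) = 5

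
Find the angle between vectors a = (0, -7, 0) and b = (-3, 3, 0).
a·b = -21, |a|² = 49, |b|² = 18
cos θ = -21/√882 ≈ -0.7071
θ ≈ 135.0°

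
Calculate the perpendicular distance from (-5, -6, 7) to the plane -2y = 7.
d = |0(-5) + (-2)(-6) + 0(7) - (7)| / √(0² + (-2)² + 0²) = 5/√4 = 2.5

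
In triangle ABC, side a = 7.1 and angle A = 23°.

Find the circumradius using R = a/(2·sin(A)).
R = a/(2·sin(A)) = 7.1/(2·sin(23°))
R = 7.1/(2·0.390731) = 7.1/0.781462 = 9.086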